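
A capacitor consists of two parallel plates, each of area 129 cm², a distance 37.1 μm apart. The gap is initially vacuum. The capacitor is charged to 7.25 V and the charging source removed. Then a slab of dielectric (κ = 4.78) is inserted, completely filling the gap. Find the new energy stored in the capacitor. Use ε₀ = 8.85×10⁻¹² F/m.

U ≈ 16.9 nJ

A = 129 cm² = 1.29×10⁻² m².
Initially C₁ = ε₀A/d = 8.85×10⁻¹² × 1.29×10⁻² / 3.71×10⁻⁵ = 3.08×10⁻⁹ F.
U₁ = 8.09×10⁻⁸ J.
Isolated ⇒ Q is held fixed. C₂ = 4.78 C₁ and U = Q²/(2C), so U₂/U₁ = C₁/C₂ = 0.209.
U₂ = 0.209 × 8.09×10⁻⁸ = 1.69×10⁻⁸ J.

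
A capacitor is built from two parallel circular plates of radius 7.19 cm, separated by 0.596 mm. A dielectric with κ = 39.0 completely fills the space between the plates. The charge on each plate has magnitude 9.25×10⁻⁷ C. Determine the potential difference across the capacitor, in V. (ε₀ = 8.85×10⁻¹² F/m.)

98.3 V

A = π(7.19 cm)² = 1.62×10⁻² m².
C = κε₀A/d = 39.0 × 8.85×10⁻¹² × 1.62×10⁻² / 5.96×10⁻⁴ = 9.41×10⁻⁹ F.
V = Q/C = 9.25×10⁻⁷ / 9.41×10⁻⁹ = 98.3 V.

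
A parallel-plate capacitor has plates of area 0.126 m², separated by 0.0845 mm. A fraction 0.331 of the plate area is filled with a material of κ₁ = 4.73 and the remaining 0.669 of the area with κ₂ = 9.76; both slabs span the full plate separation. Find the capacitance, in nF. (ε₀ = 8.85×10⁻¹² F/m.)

Side-by-side slabs ⇒ two capacitors in parallel, each spanning the full gap.
C₁ = κ₁ε₀A₁/d = 4.73 × 8.85×10⁻¹² × 4.17×10⁻² / 8.45×10⁻⁵ = 2.07×10⁻⁸ F.
C₂ = κ₂ε₀A₂/d = 9.76 × 8.85×10⁻¹² × 8.43×10⁻² / 8.45×10⁻⁵ = 8.62×10⁻⁸ F.
C = C₁ + C₂ = 1.07×10⁻⁷ F.

C ≈ 107 nF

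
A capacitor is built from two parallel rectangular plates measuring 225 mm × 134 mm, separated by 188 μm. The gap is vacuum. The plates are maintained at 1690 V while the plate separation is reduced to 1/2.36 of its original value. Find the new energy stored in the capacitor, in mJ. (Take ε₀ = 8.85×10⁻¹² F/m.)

A = 225 × 134 mm² = 3.02×10⁻² m².
Initially C₁ = ε₀A/d = 8.85×10⁻¹² × 3.02×10⁻² / 1.88×10⁻⁴ = 1.42×10⁻⁹ F.
U₁ = 2.03×10⁻³ J.
Battery connected ⇒ V is held fixed. C₂ = 2.36 C₁ and U = ½CV², so U₂/U₁ = C₂/C₁ = 2.36.
U₂ = 2.36 × 2.03×10⁻³ = 4.78×10⁻³ J.

4.78 mJ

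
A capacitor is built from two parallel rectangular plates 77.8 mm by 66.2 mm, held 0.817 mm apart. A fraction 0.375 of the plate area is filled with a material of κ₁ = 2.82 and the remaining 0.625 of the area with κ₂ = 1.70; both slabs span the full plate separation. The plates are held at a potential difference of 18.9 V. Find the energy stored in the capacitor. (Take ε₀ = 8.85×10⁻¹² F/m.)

A = 77.8 × 66.2 mm² = 5.15×10⁻³ m².
Side-by-side slabs ⇒ two capacitors in parallel, each spanning the full gap.
C₁ = κ₁ε₀A₁/d = 2.82 × 8.85×10⁻¹² × 1.93×10⁻³ / 8.17×10⁻⁴ = 5.90×10⁻¹¹ F.
C₂ = κ₂ε₀A₂/d = 1.70 × 8.85×10⁻¹² × 3.22×10⁻³ / 8.17×10⁻⁴ = 5.93×10⁻¹¹ F.
C = C₁ + C₂ = 1.18×10⁻¹⁰ F.
U = ½CV² = ½ × 1.18×10⁻¹⁰ × (18.9)² = 2.11×10⁻⁸ J.

U ≈ 21.1 nJ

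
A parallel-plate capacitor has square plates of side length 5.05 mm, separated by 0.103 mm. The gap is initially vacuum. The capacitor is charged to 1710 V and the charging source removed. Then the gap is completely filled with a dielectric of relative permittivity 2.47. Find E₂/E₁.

E₂/E₁ ≈ 0.405

Isolated ⇒ Q is held fixed.
V₂ = Q/C₂ = V₁/2.47; E = V/d, so E₂/E₁ = (V₂/V₁)(d₁/d₂) = 0.405.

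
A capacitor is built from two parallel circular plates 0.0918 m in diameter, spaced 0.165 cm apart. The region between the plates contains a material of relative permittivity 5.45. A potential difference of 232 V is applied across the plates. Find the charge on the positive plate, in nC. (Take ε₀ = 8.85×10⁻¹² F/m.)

A = π(0.0918/2 m)² = 6.62×10⁻³ m².
C = κε₀A/d = 5.45 × 8.85×10⁻¹² × 6.62×10⁻³ / 1.65×10⁻³ = 1.93×10⁻¹⁰ F.
Q = CV = 1.93×10⁻¹⁰ × 232 = 4.49×10⁻⁸ C.

44.9 nC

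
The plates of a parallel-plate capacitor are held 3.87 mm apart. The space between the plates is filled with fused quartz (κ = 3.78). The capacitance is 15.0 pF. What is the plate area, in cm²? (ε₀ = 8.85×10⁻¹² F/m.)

A = Cd/(κε₀) = 1.50×10⁻¹¹ × 3.87×10⁻³ / (3.78 × 8.85×10⁻¹²) = 1.74×10⁻³ m².

17.4 cm²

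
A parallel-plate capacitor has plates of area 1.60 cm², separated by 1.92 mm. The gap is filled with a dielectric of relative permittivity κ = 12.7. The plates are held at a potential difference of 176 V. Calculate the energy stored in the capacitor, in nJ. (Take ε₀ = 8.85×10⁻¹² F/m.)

A = 1.60 cm² = 1.60×10⁻⁴ m².
C = κε₀A/d = 12.7 × 8.85×10⁻¹² × 1.60×10⁻⁴ / 1.92×10⁻³ = 9.37×10⁻¹² F.
U = ½CV² = ½ × 9.37×10⁻¹² × (176)² = 1.45×10⁻⁷ J.

145 nJ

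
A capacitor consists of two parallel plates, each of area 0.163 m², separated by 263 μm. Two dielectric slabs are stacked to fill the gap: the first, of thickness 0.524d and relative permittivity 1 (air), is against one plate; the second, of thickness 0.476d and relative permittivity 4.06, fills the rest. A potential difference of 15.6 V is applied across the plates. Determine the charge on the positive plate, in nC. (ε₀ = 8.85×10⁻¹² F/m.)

133 nC

Stacked slabs ⇒ two capacitors in series, each with the full plate area.
C₁ = κ₁ε₀A/d₁ = 1.00 × 8.85×10⁻¹² × 0.163 / 1.38×10⁻⁴ = 1.05×10⁻⁸ F.
C₂ = κ₂ε₀A/d₂ = 4.06 × 8.85×10⁻¹² × 0.163 / 1.25×10⁻⁴ = 4.68×10⁻⁸ F.
C = (1/C₁ + 1/C₂)⁻¹ = 8.55×10⁻⁹ F.
Q = CV = 8.55×10⁻⁹ × 15.6 = 1.33×10⁻⁷ C.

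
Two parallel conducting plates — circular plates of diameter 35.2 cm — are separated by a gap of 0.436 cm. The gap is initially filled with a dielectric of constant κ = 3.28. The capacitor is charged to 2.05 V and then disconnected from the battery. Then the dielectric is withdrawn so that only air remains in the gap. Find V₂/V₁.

V₂/V₁ ≈ 3.28

Isolated ⇒ Q is held fixed.
C₂ = 0.305 C₁ and V = Q/C, so V₂/V₁ = C₁/C₂ = 3.28.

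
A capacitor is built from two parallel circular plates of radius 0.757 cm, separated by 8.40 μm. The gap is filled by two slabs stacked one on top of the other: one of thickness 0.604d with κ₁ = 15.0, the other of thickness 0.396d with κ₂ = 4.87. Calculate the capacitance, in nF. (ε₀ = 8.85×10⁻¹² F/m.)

A = π(0.757 cm)² = 1.80×10⁻⁴ m².
Stacked slabs ⇒ two capacitors in series, each with the full plate area.
C₁ = κ₁ε₀A/d₁ = 15.0 × 8.85×10⁻¹² × 1.80×10⁻⁴ / 5.07×10⁻⁶ = 4.71×10⁻⁹ F.
C₂ = κ₂ε₀A/d₂ = 4.87 × 8.85×10⁻¹² × 1.80×10⁻⁴ / 3.33×10⁻⁶ = 2.33×10⁻⁹ F.
C = (1/C₁ + 1/C₂)⁻¹ = 1.56×10⁻⁹ F.

C ≈ 1.56 nF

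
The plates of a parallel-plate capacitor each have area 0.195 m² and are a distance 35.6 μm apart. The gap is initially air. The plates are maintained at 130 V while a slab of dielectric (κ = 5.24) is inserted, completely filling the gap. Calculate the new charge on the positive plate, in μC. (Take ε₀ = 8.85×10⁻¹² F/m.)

Initially C₁ = ε₀A/d = 8.85×10⁻¹² × 0.195 / 3.56×10⁻⁵ = 4.85×10⁻⁸ F.
Q₁ = 6.30×10⁻⁶ C.
Battery connected ⇒ V is held fixed. C₂ = 5.24 C₁ and Q = CV, so Q₂/Q₁ = C₂/C₁ = 5.24.
Q₂ = 5.24 × 6.30×10⁻⁶ = 3.30×10⁻⁵ C.

Q ≈ 33.0 μC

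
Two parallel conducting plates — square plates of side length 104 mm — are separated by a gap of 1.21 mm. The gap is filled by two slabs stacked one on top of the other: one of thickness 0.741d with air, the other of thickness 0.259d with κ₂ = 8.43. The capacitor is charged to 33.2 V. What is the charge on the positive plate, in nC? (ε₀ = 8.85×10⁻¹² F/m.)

3.40 nC

A = (104 mm)² = 1.08×10⁻² m².
Stacked slabs ⇒ two capacitors in series, each with the full plate area.
C₁ = κ₁ε₀A/d₁ = 1.00 × 8.85×10⁻¹² × 1.08×10⁻² / 8.97×10⁻⁴ = 1.07×10⁻¹⁰ F.
C₂ = κ₂ε₀A/d₂ = 8.43 × 8.85×10⁻¹² × 1.08×10⁻² / 3.13×10⁻⁴ = 2.57×10⁻⁹ F.
C = (1/C₁ + 1/C₂)⁻¹ = 1.03×10⁻¹⁰ F.
Q = CV = 1.03×10⁻¹⁰ × 33.2 = 3.40×10⁻⁹ C.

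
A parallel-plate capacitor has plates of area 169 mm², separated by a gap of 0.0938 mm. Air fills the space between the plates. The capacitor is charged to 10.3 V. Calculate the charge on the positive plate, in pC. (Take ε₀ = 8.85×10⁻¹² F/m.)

164 pC

A = 169 mm² = 1.69×10⁻⁴ m².
C = ε₀A/d = 8.85×10⁻¹² × 1.69×10⁻⁴ / 9.38×10⁻⁵ = 1.59×10⁻¹¹ F.
Q = CV = 1.59×10⁻¹¹ × 10.3 = 1.64×10⁻¹⁰ C.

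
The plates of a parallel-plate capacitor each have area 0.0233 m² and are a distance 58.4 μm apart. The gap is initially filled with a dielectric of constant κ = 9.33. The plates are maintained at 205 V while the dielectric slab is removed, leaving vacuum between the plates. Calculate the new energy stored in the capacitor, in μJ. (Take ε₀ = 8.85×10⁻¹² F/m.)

U ≈ 74.2 μJ

Initially C₁ = κε₀A/d = 9.33 × 8.85×10⁻¹² × 2.33×10⁻² / 5.84×10⁻⁵ = 3.29×10⁻⁸ F.
U₁ = 6.92×10⁻⁴ J.
Battery connected ⇒ V is held fixed. C₂ = 0.107 C₁ and U = ½CV², so U₂/U₁ = C₂/C₁ = 0.107.
U₂ = 0.107 × 6.92×10⁻⁴ = 7.42×10⁻⁵ J.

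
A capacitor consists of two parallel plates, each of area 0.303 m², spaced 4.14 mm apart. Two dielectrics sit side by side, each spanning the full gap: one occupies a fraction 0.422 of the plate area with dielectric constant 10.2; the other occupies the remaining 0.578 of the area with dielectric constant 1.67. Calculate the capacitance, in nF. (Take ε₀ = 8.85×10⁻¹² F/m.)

Side-by-side slabs ⇒ two capacitors in parallel, each spanning the full gap.
C₁ = κ₁ε₀A₁/d = 10.2 × 8.85×10⁻¹² × 0.128 / 4.14×10⁻³ = 2.79×10⁻⁹ F.
C₂ = κ₂ε₀A₂/d = 1.67 × 8.85×10⁻¹² × 0.175 / 4.14×10⁻³ = 6.25×10⁻¹⁰ F.
C = C₁ + C₂ = 3.41×10⁻⁹ F.

C ≈ 3.41 nF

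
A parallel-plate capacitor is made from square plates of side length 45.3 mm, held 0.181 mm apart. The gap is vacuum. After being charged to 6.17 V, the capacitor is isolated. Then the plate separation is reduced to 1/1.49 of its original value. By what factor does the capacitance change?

C = ε₀A/d scales as 1/d, so C₂/C₁ = d₁/d₂ = 1.49.

C₂/C₁ ≈ 1.49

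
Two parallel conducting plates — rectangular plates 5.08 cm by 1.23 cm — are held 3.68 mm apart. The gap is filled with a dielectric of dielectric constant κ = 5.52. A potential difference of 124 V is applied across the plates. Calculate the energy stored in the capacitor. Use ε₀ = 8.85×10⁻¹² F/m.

A = 5.08 × 1.23 cm² = 6.25×10⁻⁴ m².
C = κε₀A/d = 5.52 × 8.85×10⁻¹² × 6.25×10⁻⁴ / 3.68×10⁻³ = 8.29×10⁻¹² F.
U = ½CV² = ½ × 8.29×10⁻¹² × (124)² = 6.38×10⁻⁸ J.

U ≈ 63.8 nJ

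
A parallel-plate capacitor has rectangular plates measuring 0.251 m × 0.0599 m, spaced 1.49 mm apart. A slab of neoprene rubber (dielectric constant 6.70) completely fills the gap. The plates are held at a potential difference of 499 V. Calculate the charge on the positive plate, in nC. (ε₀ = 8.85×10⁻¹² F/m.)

Q ≈ 299 nC

A = 0.251 × 0.0599 m² = 1.50×10⁻² m².
C = κε₀A/d = 6.70 × 8.85×10⁻¹² × 1.50×10⁻² / 1.49×10⁻³ = 5.98×10⁻¹⁰ F.
Q = CV = 5.98×10⁻¹⁰ × 499 = 2.99×10⁻⁷ C.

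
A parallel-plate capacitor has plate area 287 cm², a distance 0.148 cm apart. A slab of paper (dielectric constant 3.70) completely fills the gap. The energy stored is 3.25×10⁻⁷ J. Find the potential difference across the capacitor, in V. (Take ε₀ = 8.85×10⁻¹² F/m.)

A = 287 cm² = 2.87×10⁻² m².
C = κε₀A/d = 3.70 × 8.85×10⁻¹² × 2.87×10⁻² / 1.48×10⁻³ = 6.35×10⁻¹⁰ F.
V = √(2U/C) = √(2 × 3.25×10⁻⁷ / 6.35×10⁻¹⁰) = 32.0 V.

32.0 V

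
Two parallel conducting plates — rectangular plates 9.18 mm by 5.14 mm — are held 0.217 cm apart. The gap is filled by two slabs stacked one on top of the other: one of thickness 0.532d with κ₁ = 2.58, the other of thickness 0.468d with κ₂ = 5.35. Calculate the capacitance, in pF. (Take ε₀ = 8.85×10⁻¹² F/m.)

0.655 pF

A = 9.18 × 5.14 mm² = 4.72×10⁻⁵ m².
Stacked slabs ⇒ two capacitors in series, each with the full plate area.
C₁ = κ₁ε₀A/d₁ = 2.58 × 8.85×10⁻¹² × 4.72×10⁻⁵ / 1.15×10⁻³ = 9.33×10⁻¹³ F.
C₂ = κ₂ε₀A/d₂ = 5.35 × 8.85×10⁻¹² × 4.72×10⁻⁵ / 1.02×10⁻³ = 2.20×10⁻¹² F.
C = (1/C₁ + 1/C₂)⁻¹ = 6.55×10⁻¹³ F.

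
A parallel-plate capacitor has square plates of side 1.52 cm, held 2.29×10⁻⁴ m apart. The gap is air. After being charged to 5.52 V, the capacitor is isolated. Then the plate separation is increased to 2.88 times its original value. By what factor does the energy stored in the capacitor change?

U₂/U₁ ≈ 2.88

Isolated ⇒ Q is held fixed.
C₂ = 0.347 C₁ and U = Q²/(2C), so U₂/U₁ = C₁/C₂ = 2.88.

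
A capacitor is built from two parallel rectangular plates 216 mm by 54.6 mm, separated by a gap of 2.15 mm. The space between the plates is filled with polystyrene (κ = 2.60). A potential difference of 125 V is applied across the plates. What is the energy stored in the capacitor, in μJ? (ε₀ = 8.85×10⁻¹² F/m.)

U ≈ 0.986 μJ

A = 216 × 54.6 mm² = 1.18×10⁻² m².
C = κε₀A/d = 2.60 × 8.85×10⁻¹² × 1.18×10⁻² / 2.15×10⁻³ = 1.26×10⁻¹⁰ F.
U = ½CV² = ½ × 1.26×10⁻¹⁰ × (125)² = 9.86×10⁻⁷ J.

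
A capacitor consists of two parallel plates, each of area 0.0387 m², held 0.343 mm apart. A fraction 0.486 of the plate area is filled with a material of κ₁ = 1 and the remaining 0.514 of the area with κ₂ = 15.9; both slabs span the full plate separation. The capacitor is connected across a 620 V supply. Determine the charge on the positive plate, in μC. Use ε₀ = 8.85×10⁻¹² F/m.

Side-by-side slabs ⇒ two capacitors in parallel, each spanning the full gap.
C₁ = κ₁ε₀A₁/d = 1.00 × 8.85×10⁻¹² × 1.88×10⁻² / 3.43×10⁻⁴ = 4.85×10⁻¹⁰ F.
C₂ = κ₂ε₀A₂/d = 15.9 × 8.85×10⁻¹² × 1.99×10⁻² / 3.43×10⁻⁴ = 8.16×10⁻⁹ F.
C = C₁ + C₂ = 8.65×10⁻⁹ F.
Q = CV = 8.65×10⁻⁹ × 620 = 5.36×10⁻⁶ C.

Q ≈ 5.36 μC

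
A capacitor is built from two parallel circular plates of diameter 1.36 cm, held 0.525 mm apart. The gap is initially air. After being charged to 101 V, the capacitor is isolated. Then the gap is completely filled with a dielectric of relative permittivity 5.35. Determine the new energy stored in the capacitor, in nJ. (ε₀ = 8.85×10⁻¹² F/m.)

U ≈ 2.33 nJ

A = π(1.36/2 cm)² = 1.45×10⁻⁴ m².
Initially C₁ = ε₀A/d = 8.85×10⁻¹² × 1.45×10⁻⁴ / 5.25×10⁻⁴ = 2.45×10⁻¹² F.
U₁ = 1.25×10⁻⁸ J.
Isolated ⇒ Q is held fixed. C₂ = 5.35 C₁ and U = Q²/(2C), so U₂/U₁ = C₁/C₂ = 0.187.
U₂ = 0.187 × 1.25×10⁻⁸ = 2.33×10⁻⁹ J.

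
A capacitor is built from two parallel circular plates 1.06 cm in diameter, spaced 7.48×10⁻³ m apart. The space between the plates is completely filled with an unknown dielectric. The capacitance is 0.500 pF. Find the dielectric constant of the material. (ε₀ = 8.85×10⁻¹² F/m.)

A = π(1.06/2 cm)² = 8.82×10⁻⁵ m².
κ = Cd/(ε₀A) = 5.00×10⁻¹³ × 7.48×10⁻³ / (8.85×10⁻¹² × 8.82×10⁻⁵) = 4.79.

κ ≈ 4.79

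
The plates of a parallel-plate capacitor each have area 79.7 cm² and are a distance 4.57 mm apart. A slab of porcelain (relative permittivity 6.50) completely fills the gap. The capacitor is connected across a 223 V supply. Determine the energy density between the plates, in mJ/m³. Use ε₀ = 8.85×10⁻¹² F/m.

E = V/d = 223 / 4.57×10⁻³ = 4.88×10⁴ V/m.
u = ½κε₀E² = ½ × 6.50 × 8.85×10⁻¹² × (4.88×10⁴)² = 6.85×10⁻² J/m³.

u ≈ 68.5 mJ/m³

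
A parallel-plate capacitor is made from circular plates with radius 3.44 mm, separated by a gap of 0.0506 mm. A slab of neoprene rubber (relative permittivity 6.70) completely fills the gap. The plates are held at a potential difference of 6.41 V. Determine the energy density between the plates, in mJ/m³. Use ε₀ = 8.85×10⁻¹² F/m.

476 mJ/m³

E = V/d = 6.41 / 5.06×10⁻⁵ = 1.27×10⁵ V/m.
u = ½κε₀E² = ½ × 6.70 × 8.85×10⁻¹² × (1.27×10⁵)² = 0.476 J/m³.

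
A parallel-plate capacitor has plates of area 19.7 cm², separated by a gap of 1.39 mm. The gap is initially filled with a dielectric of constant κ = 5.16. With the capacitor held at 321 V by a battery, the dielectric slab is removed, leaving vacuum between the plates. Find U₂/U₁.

0.194

Battery connected ⇒ V is held fixed.
C₂ = 0.194 C₁ and U = ½CV², so U₂/U₁ = C₂/C₁ = 0.194.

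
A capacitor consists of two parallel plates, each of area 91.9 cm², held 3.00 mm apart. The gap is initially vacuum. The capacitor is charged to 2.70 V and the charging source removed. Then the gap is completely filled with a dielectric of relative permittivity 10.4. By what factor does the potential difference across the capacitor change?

Isolated ⇒ Q is held fixed.
C₂ = 10.4 C₁ and V = Q/C, so V₂/V₁ = C₁/C₂ = 0.0962.

0.0962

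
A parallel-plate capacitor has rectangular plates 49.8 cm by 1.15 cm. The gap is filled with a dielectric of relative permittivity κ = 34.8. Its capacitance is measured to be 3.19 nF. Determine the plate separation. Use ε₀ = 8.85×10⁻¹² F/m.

d ≈ 0.553 mm

A = 49.8 × 1.15 cm² = 5.73×10⁻³ m².
d = κε₀A/C = 34.8 × 8.85×10⁻¹² × 5.73×10⁻³ / 3.19×10⁻⁹ = 5.53×10⁻⁴ m.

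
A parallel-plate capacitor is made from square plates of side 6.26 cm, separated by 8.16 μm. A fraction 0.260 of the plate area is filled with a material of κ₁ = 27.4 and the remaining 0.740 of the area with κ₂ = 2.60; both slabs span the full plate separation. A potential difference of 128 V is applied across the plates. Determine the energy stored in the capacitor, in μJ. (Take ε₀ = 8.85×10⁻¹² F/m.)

U ≈ 315 μJ

A = (6.26 cm)² = 3.92×10⁻³ m².
Side-by-side slabs ⇒ two capacitors in parallel, each spanning the full gap.
C₁ = κ₁ε₀A₁/d = 27.4 × 8.85×10⁻¹² × 1.02×10⁻³ / 8.16×10⁻⁶ = 3.03×10⁻⁸ F.
C₂ = κ₂ε₀A₂/d = 2.60 × 8.85×10⁻¹² × 2.90×10⁻³ / 8.16×10⁻⁶ = 8.18×10⁻⁹ F.
C = C₁ + C₂ = 3.85×10⁻⁸ F.
U = ½CV² = ½ × 3.85×10⁻⁸ × (128)² = 3.15×10⁻⁴ J.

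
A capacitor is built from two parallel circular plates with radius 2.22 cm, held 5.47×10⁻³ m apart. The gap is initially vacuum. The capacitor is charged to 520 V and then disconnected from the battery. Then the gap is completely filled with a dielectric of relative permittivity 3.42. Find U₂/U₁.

U₂/U₁ ≈ 0.292

Isolated ⇒ Q is held fixed.
C₂ = 3.42 C₁ and U = Q²/(2C), so U₂/U₁ = C₁/C₂ = 0.292.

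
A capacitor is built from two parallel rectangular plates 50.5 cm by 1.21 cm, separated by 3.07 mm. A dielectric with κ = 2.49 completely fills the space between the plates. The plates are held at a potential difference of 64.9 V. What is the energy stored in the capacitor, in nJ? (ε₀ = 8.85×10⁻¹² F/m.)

A = 50.5 × 1.21 cm² = 6.11×10⁻³ m².
C = κε₀A/d = 2.49 × 8.85×10⁻¹² × 6.11×10⁻³ / 3.07×10⁻³ = 4.39×10⁻¹¹ F.
U = ½CV² = ½ × 4.39×10⁻¹¹ × (64.9)² = 9.24×10⁻⁸ J.

92.4 nJ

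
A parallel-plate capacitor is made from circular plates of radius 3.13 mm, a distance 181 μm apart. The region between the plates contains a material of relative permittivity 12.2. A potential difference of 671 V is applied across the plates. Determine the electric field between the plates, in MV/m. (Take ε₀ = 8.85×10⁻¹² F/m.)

E ≈ 3.71 MV/m

E = V/d = 671 / 1.81×10⁻⁴ = 3.71×10⁶ V/m.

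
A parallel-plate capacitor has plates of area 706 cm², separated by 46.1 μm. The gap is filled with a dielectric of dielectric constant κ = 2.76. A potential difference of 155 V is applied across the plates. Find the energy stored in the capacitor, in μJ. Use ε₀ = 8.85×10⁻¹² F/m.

U ≈ 449 μJ

A = 706 cm² = 7.06×10⁻² m².
C = κε₀A/d = 2.76 × 8.85×10⁻¹² × 7.06×10⁻² / 4.61×10⁻⁵ = 3.74×10⁻⁸ F.
U = ½CV² = ½ × 3.74×10⁻⁸ × (155)² = 4.49×10⁻⁴ J.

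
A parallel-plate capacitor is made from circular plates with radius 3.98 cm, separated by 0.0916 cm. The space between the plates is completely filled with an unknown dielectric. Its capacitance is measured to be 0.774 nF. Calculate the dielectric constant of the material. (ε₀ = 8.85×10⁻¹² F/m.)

κ ≈ 16.1

A = π(3.98 cm)² = 4.98×10⁻³ m².
κ = Cd/(ε₀A) = 7.74×10⁻¹⁰ × 9.16×10⁻⁴ / (8.85×10⁻¹² × 4.98×10⁻³) = 16.1.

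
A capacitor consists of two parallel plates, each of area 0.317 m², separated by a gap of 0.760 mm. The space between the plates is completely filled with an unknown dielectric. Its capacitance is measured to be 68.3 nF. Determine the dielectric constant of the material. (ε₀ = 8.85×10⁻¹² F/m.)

18.5

κ = Cd/(ε₀A) = 6.83×10⁻⁸ × 7.60×10⁻⁴ / (8.85×10⁻¹² × 0.317) = 18.5.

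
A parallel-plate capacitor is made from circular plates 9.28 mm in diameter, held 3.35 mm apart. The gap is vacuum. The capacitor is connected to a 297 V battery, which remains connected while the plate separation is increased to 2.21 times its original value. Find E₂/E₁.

0.452

Battery connected ⇒ V is held fixed.
E = V/d, so E₂/E₁ = d₁/d₂ = 0.452.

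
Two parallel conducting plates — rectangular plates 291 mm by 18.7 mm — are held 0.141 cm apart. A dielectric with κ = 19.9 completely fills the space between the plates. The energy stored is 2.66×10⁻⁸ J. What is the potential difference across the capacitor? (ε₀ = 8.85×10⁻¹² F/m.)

A = 291 × 18.7 mm² = 5.44×10⁻³ m².
C = κε₀A/d = 19.9 × 8.85×10⁻¹² × 5.44×10⁻³ / 1.41×10⁻³ = 6.80×10⁻¹⁰ F.
V = √(2U/C) = √(2 × 2.66×10⁻⁸ / 6.80×10⁻¹⁰) = 8.85 V.

8.85 V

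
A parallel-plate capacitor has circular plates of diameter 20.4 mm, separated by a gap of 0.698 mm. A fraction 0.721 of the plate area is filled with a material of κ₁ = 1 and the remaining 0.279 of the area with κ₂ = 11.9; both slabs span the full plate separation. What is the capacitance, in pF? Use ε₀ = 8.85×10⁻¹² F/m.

C ≈ 16.7 pF

A = π(20.4/2 mm)² = 3.27×10⁻⁴ m².
Side-by-side slabs ⇒ two capacitors in parallel, each spanning the full gap.
C₁ = κ₁ε₀A₁/d = 1.00 × 8.85×10⁻¹² × 2.36×10⁻⁴ / 6.98×10⁻⁴ = 2.99×10⁻¹² F.
C₂ = κ₂ε₀A₂/d = 11.9 × 8.85×10⁻¹² × 9.12×10⁻⁵ / 6.98×10⁻⁴ = 1.38×10⁻¹¹ F.
C = C₁ + C₂ = 1.67×10⁻¹¹ F.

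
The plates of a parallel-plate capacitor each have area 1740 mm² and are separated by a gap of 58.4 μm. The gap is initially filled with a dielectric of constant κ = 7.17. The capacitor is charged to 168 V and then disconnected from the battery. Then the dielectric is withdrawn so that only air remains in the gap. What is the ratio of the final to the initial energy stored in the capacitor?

7.17

Isolated ⇒ Q is held fixed.
C₂ = 0.139 C₁ and U = Q²/(2C), so U₂/U₁ = C₁/C₂ = 7.17.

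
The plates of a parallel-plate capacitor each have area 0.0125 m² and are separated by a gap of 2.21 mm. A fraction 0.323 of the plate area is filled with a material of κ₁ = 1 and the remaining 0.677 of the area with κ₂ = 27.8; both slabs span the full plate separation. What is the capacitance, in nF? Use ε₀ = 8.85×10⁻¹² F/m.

Side-by-side slabs ⇒ two capacitors in parallel, each spanning the full gap.
C₁ = κ₁ε₀A₁/d = 1.00 × 8.85×10⁻¹² × 4.04×10⁻³ / 2.21×10⁻³ = 1.62×10⁻¹¹ F.
C₂ = κ₂ε₀A₂/d = 27.8 × 8.85×10⁻¹² × 8.46×10⁻³ / 2.21×10⁻³ = 9.42×10⁻¹⁰ F.
C = C₁ + C₂ = 9.58×10⁻¹⁰ F.

0.958 nF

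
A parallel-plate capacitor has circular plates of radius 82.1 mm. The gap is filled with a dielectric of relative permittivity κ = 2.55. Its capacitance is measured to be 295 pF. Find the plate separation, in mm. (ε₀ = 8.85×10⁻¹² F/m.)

1.62 mm

A = π(82.1 mm)² = 2.12×10⁻² m².
d = κε₀A/C = 2.55 × 8.85×10⁻¹² × 2.12×10⁻² / 2.95×10⁻¹⁰ = 1.62×10⁻³ m.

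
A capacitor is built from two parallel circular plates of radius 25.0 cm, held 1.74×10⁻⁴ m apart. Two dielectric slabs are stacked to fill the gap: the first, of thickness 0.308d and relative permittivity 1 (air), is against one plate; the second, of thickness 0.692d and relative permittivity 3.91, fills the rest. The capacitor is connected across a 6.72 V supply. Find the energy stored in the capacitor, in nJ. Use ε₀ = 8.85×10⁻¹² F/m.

A = π(25.0 cm)² = 0.196 m².
Stacked slabs ⇒ two capacitors in series, each with the full plate area.
C₁ = κ₁ε₀A/d₁ = 1.00 × 8.85×10⁻¹² × 0.196 / 5.36×10⁻⁵ = 3.24×10⁻⁸ F.
C₂ = κ₂ε₀A/d₂ = 3.91 × 8.85×10⁻¹² × 0.196 / 1.20×10⁻⁴ = 5.64×10⁻⁸ F.
C = (1/C₁ + 1/C₂)⁻¹ = 2.06×10⁻⁸ F.
U = ½CV² = ½ × 2.06×10⁻⁸ × (6.72)² = 4.65×10⁻⁷ J.

465 nJ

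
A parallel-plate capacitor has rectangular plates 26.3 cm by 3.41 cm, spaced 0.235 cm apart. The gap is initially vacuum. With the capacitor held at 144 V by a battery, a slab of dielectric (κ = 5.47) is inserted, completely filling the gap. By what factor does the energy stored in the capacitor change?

U₂/U₁ ≈ 5.47

Battery connected ⇒ V is held fixed.
C₂ = 5.47 C₁ and U = ½CV², so U₂/U₁ = C₂/C₁ = 5.47.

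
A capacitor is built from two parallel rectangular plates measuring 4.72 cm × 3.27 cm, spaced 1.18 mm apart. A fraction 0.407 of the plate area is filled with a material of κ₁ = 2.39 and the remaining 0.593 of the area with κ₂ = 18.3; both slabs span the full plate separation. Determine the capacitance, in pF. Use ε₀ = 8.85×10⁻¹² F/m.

137 pF

A = 4.72 × 3.27 cm² = 1.54×10⁻³ m².
Side-by-side slabs ⇒ two capacitors in parallel, each spanning the full gap.
C₁ = κ₁ε₀A₁/d = 2.39 × 8.85×10⁻¹² × 6.28×10⁻⁴ / 1.18×10⁻³ = 1.13×10⁻¹¹ F.
C₂ = κ₂ε₀A₂/d = 18.3 × 8.85×10⁻¹² × 9.15×10⁻⁴ / 1.18×10⁻³ = 1.26×10⁻¹⁰ F.
C = C₁ + C₂ = 1.37×10⁻¹⁰ F.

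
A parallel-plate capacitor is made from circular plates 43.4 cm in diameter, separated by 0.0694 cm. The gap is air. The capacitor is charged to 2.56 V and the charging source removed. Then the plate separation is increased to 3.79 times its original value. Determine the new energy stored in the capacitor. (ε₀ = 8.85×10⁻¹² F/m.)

U ≈ 23.4 nJ

A = π(43.4/2 cm)² = 0.148 m².
Initially C₁ = ε₀A/d = 8.85×10⁻¹² × 0.148 / 6.94×10⁻⁴ = 1.89×10⁻⁹ F.
U₁ = 6.18×10⁻⁹ J.
Isolated ⇒ Q is held fixed. C₂ = 0.264 C₁ and U = Q²/(2C), so U₂/U₁ = C₁/C₂ = 3.79.
U₂ = 3.79 × 6.18×10⁻⁹ = 2.34×10⁻⁸ J.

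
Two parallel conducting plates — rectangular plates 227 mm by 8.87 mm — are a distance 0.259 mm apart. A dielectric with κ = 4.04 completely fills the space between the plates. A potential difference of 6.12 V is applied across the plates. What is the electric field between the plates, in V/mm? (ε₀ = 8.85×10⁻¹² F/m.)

E = V/d = 6.12 / 2.59×10⁻⁴ = 2.36×10⁴ V/m.

23.6 V/mm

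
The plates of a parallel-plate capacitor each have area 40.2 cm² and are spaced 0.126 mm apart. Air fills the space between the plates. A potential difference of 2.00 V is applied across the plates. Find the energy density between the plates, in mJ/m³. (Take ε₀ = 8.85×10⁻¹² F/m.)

E = V/d = 2.00 / 1.26×10⁻⁴ = 1.59×10⁴ V/m.
u = ½ε₀E² = ½ × 8.85×10⁻¹² × (1.59×10⁴)² = 1.11×10⁻³ J/m³.

u ≈ 1.11 mJ/m³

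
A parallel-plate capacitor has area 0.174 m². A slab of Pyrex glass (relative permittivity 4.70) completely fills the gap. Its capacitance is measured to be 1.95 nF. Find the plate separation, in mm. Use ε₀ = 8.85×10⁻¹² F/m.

d = κε₀A/C = 4.70 × 8.85×10⁻¹² × 0.174 / 1.95×10⁻⁹ = 3.71×10⁻³ m.

3.71 mm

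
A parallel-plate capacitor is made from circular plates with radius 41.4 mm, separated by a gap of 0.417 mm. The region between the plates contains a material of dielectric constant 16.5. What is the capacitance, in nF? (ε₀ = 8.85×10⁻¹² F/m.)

A = π(41.4 mm)² = 5.38×10⁻³ m².
C = κε₀A/d = 16.5 × 8.85×10⁻¹² × 5.38×10⁻³ / 4.17×10⁻⁴ = 1.89×10⁻⁹ F.

C ≈ 1.89 nF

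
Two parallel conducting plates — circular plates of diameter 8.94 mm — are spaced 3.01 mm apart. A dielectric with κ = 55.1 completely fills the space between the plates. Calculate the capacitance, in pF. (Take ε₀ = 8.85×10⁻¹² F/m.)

C ≈ 10.2 pF

A = π(8.94/2 mm)² = 6.28×10⁻⁵ m².
C = κε₀A/d = 55.1 × 8.85×10⁻¹² × 6.28×10⁻⁵ / 3.01×10⁻³ = 1.02×10⁻¹¹ F.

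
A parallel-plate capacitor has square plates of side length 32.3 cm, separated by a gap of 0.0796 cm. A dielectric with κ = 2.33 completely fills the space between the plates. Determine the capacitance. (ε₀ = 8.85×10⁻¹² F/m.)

C ≈ 2.70 nF

A = (32.3 cm)² = 0.104 m².
C = κε₀A/d = 2.33 × 8.85×10⁻¹² × 0.104 / 7.96×10⁻⁴ = 2.70×10⁻⁹ F.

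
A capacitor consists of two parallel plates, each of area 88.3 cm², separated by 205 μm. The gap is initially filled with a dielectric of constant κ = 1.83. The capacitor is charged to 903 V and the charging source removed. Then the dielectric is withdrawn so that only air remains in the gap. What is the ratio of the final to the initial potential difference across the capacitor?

Isolated ⇒ Q is held fixed.
C₂ = 0.546 C₁ and V = Q/C, so V₂/V₁ = C₁/C₂ = 1.83.

V₂/V₁ ≈ 1.83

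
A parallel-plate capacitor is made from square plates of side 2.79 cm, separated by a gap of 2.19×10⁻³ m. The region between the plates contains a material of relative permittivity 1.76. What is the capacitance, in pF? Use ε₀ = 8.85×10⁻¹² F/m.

A = (2.79 cm)² = 7.78×10⁻⁴ m².
C = κε₀A/d = 1.76 × 8.85×10⁻¹² × 7.78×10⁻⁴ / 2.19×10⁻³ = 5.54×10⁻¹² F.

5.54 pF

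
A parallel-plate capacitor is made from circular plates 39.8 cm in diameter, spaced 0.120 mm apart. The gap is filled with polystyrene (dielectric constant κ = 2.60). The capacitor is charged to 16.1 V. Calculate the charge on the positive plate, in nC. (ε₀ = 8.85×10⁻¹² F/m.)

384 nC

A = π(39.8/2 cm)² = 0.124 m².
C = κε₀A/d = 2.60 × 8.85×10⁻¹² × 0.124 / 1.20×10⁻⁴ = 2.39×10⁻⁸ F.
Q = CV = 2.39×10⁻⁸ × 16.1 = 3.84×10⁻⁷ C.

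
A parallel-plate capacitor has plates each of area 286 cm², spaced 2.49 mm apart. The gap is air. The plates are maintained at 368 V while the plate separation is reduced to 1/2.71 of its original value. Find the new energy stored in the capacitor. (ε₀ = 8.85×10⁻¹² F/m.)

U ≈ 18.7 μJ

A = 286 cm² = 2.86×10⁻² m².
Initially C₁ = ε₀A/d = 8.85×10⁻¹² × 2.86×10⁻² / 2.49×10⁻³ = 1.02×10⁻¹⁰ F.
U₁ = 6.88×10⁻⁶ J.
Battery connected ⇒ V is held fixed. C₂ = 2.71 C₁ and U = ½CV², so U₂/U₁ = C₂/C₁ = 2.71.
U₂ = 2.71 × 6.88×10⁻⁶ = 1.87×10⁻⁵ J.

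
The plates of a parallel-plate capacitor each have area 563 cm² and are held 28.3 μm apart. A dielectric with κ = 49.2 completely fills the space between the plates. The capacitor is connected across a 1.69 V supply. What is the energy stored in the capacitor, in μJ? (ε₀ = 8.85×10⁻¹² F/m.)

A = 563 cm² = 5.63×10⁻² m².
C = κε₀A/d = 49.2 × 8.85×10⁻¹² × 5.63×10⁻² / 2.83×10⁻⁵ = 8.66×10⁻⁷ F.
U = ½CV² = ½ × 8.66×10⁻⁷ × (1.69)² = 1.24×10⁻⁶ J.

1.24 μJ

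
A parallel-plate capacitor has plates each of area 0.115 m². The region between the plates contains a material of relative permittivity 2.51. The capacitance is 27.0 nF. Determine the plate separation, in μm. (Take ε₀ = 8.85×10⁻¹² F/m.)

94.6 μm

d = κε₀A/C = 2.51 × 8.85×10⁻¹² × 0.115 / 2.70×10⁻⁸ = 9.46×10⁻⁵ m.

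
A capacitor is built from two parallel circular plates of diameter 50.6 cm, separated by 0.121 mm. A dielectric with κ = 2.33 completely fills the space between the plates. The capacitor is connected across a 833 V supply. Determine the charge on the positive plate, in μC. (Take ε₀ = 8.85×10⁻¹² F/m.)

A = π(50.6/2 cm)² = 0.201 m².
C = κε₀A/d = 2.33 × 8.85×10⁻¹² × 0.201 / 1.21×10⁻⁴ = 3.43×10⁻⁸ F.
Q = CV = 3.43×10⁻⁸ × 833 = 2.85×10⁻⁵ C.

Q ≈ 28.5 μC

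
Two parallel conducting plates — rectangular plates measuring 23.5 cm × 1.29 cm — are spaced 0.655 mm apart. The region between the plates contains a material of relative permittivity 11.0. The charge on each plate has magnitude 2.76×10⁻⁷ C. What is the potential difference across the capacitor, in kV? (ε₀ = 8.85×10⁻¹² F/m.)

A = 23.5 × 1.29 cm² = 3.03×10⁻³ m².
C = κε₀A/d = 11.0 × 8.85×10⁻¹² × 3.03×10⁻³ / 6.55×10⁻⁴ = 4.51×10⁻¹⁰ F.
V = Q/C = 2.76×10⁻⁷ / 4.51×10⁻¹⁰ = 6.13×10² V.

V ≈ 0.613 kV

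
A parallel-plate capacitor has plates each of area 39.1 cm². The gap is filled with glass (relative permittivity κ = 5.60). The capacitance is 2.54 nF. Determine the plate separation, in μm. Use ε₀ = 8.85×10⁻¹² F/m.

76.3 μm

A = 39.1 cm² = 3.91×10⁻³ m².
d = κε₀A/C = 5.60 × 8.85×10⁻¹² × 3.91×10⁻³ / 2.54×10⁻⁹ = 7.63×10⁻⁵ m.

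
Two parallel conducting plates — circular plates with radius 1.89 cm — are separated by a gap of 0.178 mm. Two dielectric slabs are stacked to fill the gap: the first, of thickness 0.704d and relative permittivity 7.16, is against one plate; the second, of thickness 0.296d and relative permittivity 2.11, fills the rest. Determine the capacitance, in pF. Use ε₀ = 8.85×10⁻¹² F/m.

A = π(1.89 cm)² = 1.12×10⁻³ m².
Stacked slabs ⇒ two capacitors in series, each with the full plate area.
C₁ = κ₁ε₀A/d₁ = 7.16 × 8.85×10⁻¹² × 1.12×10⁻³ / 1.25×10⁻⁴ = 5.67×10⁻¹⁰ F.
C₂ = κ₂ε₀A/d₂ = 2.11 × 8.85×10⁻¹² × 1.12×10⁻³ / 5.27×10⁻⁵ = 3.98×10⁻¹⁰ F.
C = (1/C₁ + 1/C₂)⁻¹ = 2.34×10⁻¹⁰ F.

234 pF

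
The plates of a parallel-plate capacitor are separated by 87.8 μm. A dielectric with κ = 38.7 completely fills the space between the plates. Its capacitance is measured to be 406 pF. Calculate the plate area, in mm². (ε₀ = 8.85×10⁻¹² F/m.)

A ≈ 104 mm²

A = Cd/(κε₀) = 4.06×10⁻¹⁰ × 8.78×10⁻⁵ / (38.7 × 8.85×10⁻¹²) = 1.04×10⁻⁴ m².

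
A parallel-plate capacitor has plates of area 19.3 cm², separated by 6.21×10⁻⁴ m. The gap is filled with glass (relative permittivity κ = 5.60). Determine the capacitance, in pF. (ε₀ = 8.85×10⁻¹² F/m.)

A = 19.3 cm² = 1.93×10⁻³ m².
C = κε₀A/d = 5.60 × 8.85×10⁻¹² × 1.93×10⁻³ / 6.21×10⁻⁴ = 1.54×10⁻¹⁰ F.

C ≈ 154 pF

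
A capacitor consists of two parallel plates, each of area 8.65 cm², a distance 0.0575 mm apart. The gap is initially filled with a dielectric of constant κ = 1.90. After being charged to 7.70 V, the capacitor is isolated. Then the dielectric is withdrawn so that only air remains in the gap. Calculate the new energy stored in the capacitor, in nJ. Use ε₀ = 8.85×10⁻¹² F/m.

A = 8.65 cm² = 8.65×10⁻⁴ m².
Initially C₁ = κε₀A/d = 1.90 × 8.85×10⁻¹² × 8.65×10⁻⁴ / 5.75×10⁻⁵ = 2.53×10⁻¹⁰ F.
U₁ = 7.50×10⁻⁹ J.
Isolated ⇒ Q is held fixed. C₂ = 0.526 C₁ and U = Q²/(2C), so U₂/U₁ = C₁/C₂ = 1.90.
U₂ = 1.90 × 7.50×10⁻⁹ = 1.42×10⁻⁸ J.

14.2 nJ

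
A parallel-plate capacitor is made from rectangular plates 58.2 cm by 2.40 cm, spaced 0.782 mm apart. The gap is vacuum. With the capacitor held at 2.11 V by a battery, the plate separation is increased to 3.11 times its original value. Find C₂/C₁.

C = ε₀A/d scales as 1/d, so C₂/C₁ = d₁/d₂ = 1/3.11 = 0.322.

C₂/C₁ ≈ 0.322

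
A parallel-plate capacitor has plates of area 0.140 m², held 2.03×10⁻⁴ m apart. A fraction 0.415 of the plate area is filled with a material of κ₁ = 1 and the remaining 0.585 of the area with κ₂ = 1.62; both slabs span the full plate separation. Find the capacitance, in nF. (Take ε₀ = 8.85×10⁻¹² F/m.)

Side-by-side slabs ⇒ two capacitors in parallel, each spanning the full gap.
C₁ = κ₁ε₀A₁/d = 1.00 × 8.85×10⁻¹² × 5.81×10⁻² / 2.03×10⁻⁴ = 2.53×10⁻⁹ F.
C₂ = κ₂ε₀A₂/d = 1.62 × 8.85×10⁻¹² × 8.19×10⁻² / 2.03×10⁻⁴ = 5.78×10⁻⁹ F.
C = C₁ + C₂ = 8.32×10⁻⁹ F.

8.32 nF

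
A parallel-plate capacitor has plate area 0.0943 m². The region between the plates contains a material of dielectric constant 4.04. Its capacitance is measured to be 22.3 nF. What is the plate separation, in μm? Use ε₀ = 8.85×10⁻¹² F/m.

d = κε₀A/C = 4.04 × 8.85×10⁻¹² × 9.43×10⁻² / 2.23×10⁻⁸ = 1.51×10⁻⁴ m.

151 μm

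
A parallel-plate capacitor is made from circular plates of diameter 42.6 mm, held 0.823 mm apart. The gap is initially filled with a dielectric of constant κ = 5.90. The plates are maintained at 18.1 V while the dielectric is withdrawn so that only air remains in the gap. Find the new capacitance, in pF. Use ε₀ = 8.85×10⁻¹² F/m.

C ≈ 15.3 pF

A = π(42.6/2 mm)² = 1.43×10⁻³ m².
Initially C₁ = κε₀A/d = 5.90 × 8.85×10⁻¹² × 1.43×10⁻³ / 8.23×10⁻⁴ = 9.04×10⁻¹¹ F.
C = κε₀A/d scales with κ, so C₂/C₁ = 1/κ = 1/5.90 = 0.169.
C₂ = 0.169 × 9.04×10⁻¹¹ = 1.53×10⁻¹¹ F.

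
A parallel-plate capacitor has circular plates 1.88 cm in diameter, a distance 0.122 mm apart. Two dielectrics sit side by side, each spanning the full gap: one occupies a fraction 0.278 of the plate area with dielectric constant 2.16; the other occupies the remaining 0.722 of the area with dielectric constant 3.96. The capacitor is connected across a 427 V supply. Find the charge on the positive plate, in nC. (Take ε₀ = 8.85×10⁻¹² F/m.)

A = π(1.88/2 cm)² = 2.78×10⁻⁴ m².
Side-by-side slabs ⇒ two capacitors in parallel, each spanning the full gap.
C₁ = κ₁ε₀A₁/d = 2.16 × 8.85×10⁻¹² × 7.72×10⁻⁵ / 1.22×10⁻⁴ = 1.21×10⁻¹¹ F.
C₂ = κ₂ε₀A₂/d = 3.96 × 8.85×10⁻¹² × 2.00×10⁻⁴ / 1.22×10⁻⁴ = 5.76×10⁻¹¹ F.
C = C₁ + C₂ = 6.97×10⁻¹¹ F.
Q = CV = 6.97×10⁻¹¹ × 427 = 2.97×10⁻⁸ C.

29.7 nC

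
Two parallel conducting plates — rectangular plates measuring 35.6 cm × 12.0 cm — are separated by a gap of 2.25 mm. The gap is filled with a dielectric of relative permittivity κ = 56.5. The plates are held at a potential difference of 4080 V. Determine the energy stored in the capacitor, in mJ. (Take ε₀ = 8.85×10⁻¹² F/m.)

79.0 mJ

A = 35.6 × 12.0 cm² = 4.27×10⁻² m².
C = κε₀A/d = 56.5 × 8.85×10⁻¹² × 4.27×10⁻² / 2.25×10⁻³ = 9.49×10⁻⁹ F.
U = ½CV² = ½ × 9.49×10⁻⁹ × (4080)² = 7.90×10⁻² J.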